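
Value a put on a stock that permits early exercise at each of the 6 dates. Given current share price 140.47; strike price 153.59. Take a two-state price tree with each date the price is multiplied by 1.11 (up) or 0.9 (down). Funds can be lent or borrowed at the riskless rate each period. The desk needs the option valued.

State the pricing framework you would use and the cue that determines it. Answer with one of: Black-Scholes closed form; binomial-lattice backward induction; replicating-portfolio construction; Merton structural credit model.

Key observation: an American put (K = 153.59, S₀ = 140.47) on a 6-date tree has no closed form — the optimal stopping decision is embedded and must be resolved recursively from expiry.

framework: binomial-lattice backward induction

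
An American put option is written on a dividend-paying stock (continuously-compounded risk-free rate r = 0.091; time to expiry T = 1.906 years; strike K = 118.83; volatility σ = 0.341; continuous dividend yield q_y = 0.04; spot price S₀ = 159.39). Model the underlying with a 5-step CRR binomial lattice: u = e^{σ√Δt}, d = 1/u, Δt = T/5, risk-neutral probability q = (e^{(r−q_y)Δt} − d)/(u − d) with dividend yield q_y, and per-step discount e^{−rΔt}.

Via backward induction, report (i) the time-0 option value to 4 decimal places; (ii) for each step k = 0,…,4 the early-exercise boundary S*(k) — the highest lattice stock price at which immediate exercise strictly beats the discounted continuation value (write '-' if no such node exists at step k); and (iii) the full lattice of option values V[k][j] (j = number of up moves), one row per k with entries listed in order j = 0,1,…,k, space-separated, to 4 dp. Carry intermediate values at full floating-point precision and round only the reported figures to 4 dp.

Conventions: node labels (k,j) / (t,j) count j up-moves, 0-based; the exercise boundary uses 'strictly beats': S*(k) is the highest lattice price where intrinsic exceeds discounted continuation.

price = 6.7684
boundary = - - - 84.7529 68.6624
tree:
6.7684
11.9445 1.9470
20.5458 3.9823 0.0000
34.0771 8.1454 0.0000 0.0000
50.1676 16.6605 0.0000 0.0000 0.0000
63.2033 34.0771 0.0000 0.0000 0.0000 0.0000

Δt=0.38120  u=1.23434  d=0.81015  q=0.49384  discount=0.96591
step 5 (expiry): payoffs max(K−S,0) = 63.2033 34.0771 0.0000 0.0000 0.0000 0.0000
step 4: (k=4,j=0): S=68.6624, K−S=50.1676, hold=47.1552 ⇒ V=50.1676 exercise | (k=4,j=1): S=104.6140, K−S=14.2160, hold=16.6605 ⇒ V=16.6605 continue | (k=4,j=2): S=159.3900, K−S=0.0000, hold=0.0000 ⇒ V=0.0000 continue | (k=4,j=3): S=242.8467, K−S=0.0000, hold=0.0000 ⇒ V=0.0000 continue | (k=4,j=4): S=370.0014, K−S=0.0000, hold=0.0000 ⇒ V=0.0000 continue  boundary S*=68.6624
step 3: (k=3,j=0): S=84.7529, K−S=34.0771, hold=32.4742 ⇒ V=34.0771 exercise | (k=3,j=1): S=129.1295, K−S=0.0000, hold=8.1454 ⇒ V=8.1454 continue | (k=3,j=2): S=196.7418, K−S=0.0000, hold=0.0000 ⇒ V=0.0000 continue | (k=3,j=3): S=299.7559, K−S=0.0000, hold=0.0000 ⇒ V=0.0000 continue  boundary S*=84.7529
step 2: (k=2,j=0): S=104.6140, K−S=14.2160, hold=20.5458 ⇒ V=20.5458 continue | (k=2,j=1): S=159.3900, K−S=0.0000, hold=3.9823 ⇒ V=3.9823 continue | (k=2,j=2): S=242.8467, K−S=0.0000, hold=0.0000 ⇒ V=0.0000 continue  boundary S*=-
step 1: (k=1,j=0): S=129.1295, K−S=0.0000, hold=11.9445 ⇒ V=11.9445 continue | (k=1,j=1): S=196.7418, K−S=0.0000, hold=1.9470 ⇒ V=1.9470 continue  boundary S*=-
step 0: (k=0,j=0): S=159.3900, K−S=0.0000, hold=6.7684 ⇒ V=6.7684 continue  boundary S*=-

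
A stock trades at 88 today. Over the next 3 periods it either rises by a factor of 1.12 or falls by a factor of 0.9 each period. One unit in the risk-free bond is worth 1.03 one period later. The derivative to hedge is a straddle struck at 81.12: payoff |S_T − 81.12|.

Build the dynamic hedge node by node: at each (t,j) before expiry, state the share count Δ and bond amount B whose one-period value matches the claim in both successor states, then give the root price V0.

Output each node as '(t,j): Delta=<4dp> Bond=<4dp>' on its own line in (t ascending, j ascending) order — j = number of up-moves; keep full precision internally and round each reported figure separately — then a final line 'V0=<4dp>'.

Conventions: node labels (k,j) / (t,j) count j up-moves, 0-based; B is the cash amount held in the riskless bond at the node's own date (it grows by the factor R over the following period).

(0,0): Delta=0.6839 Bond=-43.5935
(1,0): Delta=0.2004 Bond=-6.6071
(1,1): Delta=0.9529 Bond=-71.4127
(2,0): Delta=-1.0000 Bond=78.7573
(2,1): Delta=0.8682 Bond=-66.0409
(2,2): Delta=1.0000 Bond=-78.7573
V0=16.5884

Under the risk-neutral measure, an up-move has probability p* = (R−d)/(u−d) = 0.5909 and values discount at R = 1.03.
Payoffs at expiry: V(3,0)=16.9680, V(3,1)=1.2864, V(3,2)=18.2285, V(3,3)=42.5137
  t=2,j=0: stock 71.2800 → up 79.8336 (V=1.2864), down 64.1520 (V=16.9680). Price 7.4773; hedge Δ=-1.0000, bond B=78.7573.
  t=2,j=1: stock 88.7040 → up 99.3485 (V=18.2285), down 79.8336 (V=1.2864). Price 10.9686; hedge Δ=0.8682, bond B=-66.0409.
  t=2,j=2: stock 110.3872 → up 123.6337 (V=42.5137), down 99.3485 (V=18.2285). Price 31.6299; hedge Δ=1.0000, bond B=-78.7573.
  t=1,j=0: stock 79.2000 → up 88.7040 (V=10.9686), down 71.2800 (V=7.4773). Price 9.2624; hedge Δ=0.2004, bond B=-6.6071.
  t=1,j=1: stock 98.5600 → up 110.3872 (V=31.6299), down 88.7040 (V=10.9686). Price 22.5025; hedge Δ=0.9529, bond B=-71.4127.
  t=0,j=0: stock 88.0000 → up 98.5600 (V=22.5025), down 79.2000 (V=9.2624). Price 16.5884; hedge Δ=0.6839, bond B=-43.5935.
As a check, the time-0 holding Δ(0,0)·S0 + B(0,0) comes to 16.5884 — exactly V0.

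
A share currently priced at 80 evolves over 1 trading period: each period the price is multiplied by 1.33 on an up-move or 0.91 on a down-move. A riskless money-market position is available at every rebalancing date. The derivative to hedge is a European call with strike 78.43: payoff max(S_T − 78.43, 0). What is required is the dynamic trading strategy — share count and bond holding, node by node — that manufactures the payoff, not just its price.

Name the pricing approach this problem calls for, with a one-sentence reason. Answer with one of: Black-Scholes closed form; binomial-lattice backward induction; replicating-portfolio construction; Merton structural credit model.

framework: replicating-portfolio construction

Key observation: since the answer must list Δ and B at each node of the 1.33/0.91 lattice on 80, the replicating-portfolio method — solving the two-state system at every node — is the one that applies.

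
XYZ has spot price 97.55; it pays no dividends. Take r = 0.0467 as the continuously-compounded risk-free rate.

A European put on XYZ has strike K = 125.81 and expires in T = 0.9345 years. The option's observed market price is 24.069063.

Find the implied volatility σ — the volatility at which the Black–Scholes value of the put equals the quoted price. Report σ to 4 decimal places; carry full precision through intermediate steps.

At σ = 0.1873 the Black–Scholes value reproduces the quote:
σ√T = 0.1873·√0.9345 = 0.181062
d₁ = (ln(S/K) + (r+σ²/2)T) / (σ√T) = (ln(97.55/125.81) + (0.0467+0.1873²/2)·0.9345) / 0.181062 = (-0.254408 + 0.060033) / 0.181062 = -1.073526
d₂ = d₁ − σ√T = -1.073526 − 0.181062 = -1.254588
e^{−rT} = 0.957297
N(−d₁) = 0.858482,  N(−d₂) = 0.895186
V = K·e^{−rT}·N(−d₂) − S·N(−d₁) = 107.814030 − 83.744967 = 24.069063 (the observed quote) — the price is monotone increasing in volatility, hence this σ is the only solution

sigma = 0.1873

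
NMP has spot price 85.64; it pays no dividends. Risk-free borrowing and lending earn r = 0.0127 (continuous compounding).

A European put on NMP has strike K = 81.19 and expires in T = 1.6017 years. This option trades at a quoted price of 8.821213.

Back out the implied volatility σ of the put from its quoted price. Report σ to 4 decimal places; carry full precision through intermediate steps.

sigma = 0.2800

At σ = 0.2800 the Black–Scholes value reproduces the quote:
σ√T = 0.28·√1.6017 = 0.354363
d₁ = (ln(S/K) + (r+σ²/2)T) / (σ√T) = (ln(85.64/81.19) + (0.0127+0.28²/2)·1.6017) / 0.354363 = (0.053360 + 0.083128) / 0.354363 = 0.385166
d₂ = d₁ − σ√T = 0.385166 − 0.354363 = 0.030803
e^{−rT} = 0.979864
N(−d₁) = 0.350057,  N(−d₂) = 0.487713
V = K·e^{−rT}·N(−d₂) − S·N(−d₁) = 38.800118 − 29.978905 = 8.821213 (matching the quote); vega is positive throughout, so no other σ reproduces this price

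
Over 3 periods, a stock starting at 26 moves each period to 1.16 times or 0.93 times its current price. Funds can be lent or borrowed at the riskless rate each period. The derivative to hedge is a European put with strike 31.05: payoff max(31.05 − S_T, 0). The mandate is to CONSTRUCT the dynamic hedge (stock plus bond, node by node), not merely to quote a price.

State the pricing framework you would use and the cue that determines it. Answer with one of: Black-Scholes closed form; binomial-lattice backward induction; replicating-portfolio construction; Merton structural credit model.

Key observation: a price alone would not answer the question — the per-node share/bond construction on the spot-26, 1.16/0.93 tree is required, and only the replicating-portfolio method yields it.

framework: replicating-portfolio construction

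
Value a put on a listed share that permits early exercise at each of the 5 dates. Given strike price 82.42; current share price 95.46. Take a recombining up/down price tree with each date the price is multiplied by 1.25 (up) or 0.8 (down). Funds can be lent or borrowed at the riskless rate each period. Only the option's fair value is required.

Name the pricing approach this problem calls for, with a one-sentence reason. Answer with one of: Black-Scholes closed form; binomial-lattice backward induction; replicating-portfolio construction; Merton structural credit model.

framework: binomial-lattice backward induction

Key observation: the exercise right at every one of the 5 steps is what matters: each node needs max(82.42 − S, continuation), which only the stepwise tree valuation starting from spot 95.46 delivers.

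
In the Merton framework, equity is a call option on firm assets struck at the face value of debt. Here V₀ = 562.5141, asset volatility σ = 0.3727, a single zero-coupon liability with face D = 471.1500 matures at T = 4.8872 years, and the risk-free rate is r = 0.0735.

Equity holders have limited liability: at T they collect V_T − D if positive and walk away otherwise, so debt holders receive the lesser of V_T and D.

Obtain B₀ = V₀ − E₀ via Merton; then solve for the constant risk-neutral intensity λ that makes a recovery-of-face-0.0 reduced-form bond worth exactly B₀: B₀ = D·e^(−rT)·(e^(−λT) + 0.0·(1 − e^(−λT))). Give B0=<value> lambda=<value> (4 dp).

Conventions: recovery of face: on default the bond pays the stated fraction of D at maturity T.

Apply the equity-as-call identities (strike 471.1500, horizon 4.8872 years):
d₁ = [ln(V₀/D) + (r + σ²/2)T] / (σ√T)
   = [ln(562.5141/471.1500) + (0.0735 + 0.5·0.3727²)·4.8872] / (0.3727·√4.8872)
   = [0.177240 + 0.698638] / 0.823928 = 1.063051
d₂ = d₁ − σ√T = 1.063051 − 0.823928 = 0.239123
N(d₁) = 0.856121,  N(d₂) = 0.594495,  e^(−rT) = 0.698228
E₀ = V₀·N(d₁) − D·e^(−rT)·N(d₂)
   = 562.5141·0.856121 − 471.1500·0.698228·0.594495 = 286.008814
B₀ = V₀ − E₀ = 562.5141 − 286.008814 = 276.505286
e^(−λT) = (B₀·e^(rT)/D − 0)/(1 − 0) = (276.5053·1.432196/471.1500 − 0)/1 = 0.84051765
λ = −ln(0.84051765)/4.8872 = 0.035549

B0=276.5053 lambda=0.0355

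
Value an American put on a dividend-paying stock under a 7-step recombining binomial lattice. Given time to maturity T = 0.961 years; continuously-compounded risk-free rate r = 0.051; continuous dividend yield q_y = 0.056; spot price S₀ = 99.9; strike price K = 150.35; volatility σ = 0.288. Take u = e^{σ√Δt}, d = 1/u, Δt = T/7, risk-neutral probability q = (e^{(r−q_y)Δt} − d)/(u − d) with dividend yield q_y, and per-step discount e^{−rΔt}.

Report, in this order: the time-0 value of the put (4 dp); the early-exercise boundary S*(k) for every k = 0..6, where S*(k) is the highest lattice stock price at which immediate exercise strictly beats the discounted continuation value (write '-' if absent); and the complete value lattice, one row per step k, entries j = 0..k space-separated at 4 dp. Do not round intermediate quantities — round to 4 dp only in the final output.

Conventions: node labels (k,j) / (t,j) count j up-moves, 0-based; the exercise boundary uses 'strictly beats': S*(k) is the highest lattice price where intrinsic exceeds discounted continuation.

price = 50.8894
boundary = - 89.7887 80.7009 89.7887 99.9000 111.1499 123.6667
tree:
50.8894
60.5613 40.7494
69.6491 50.5009 30.3680
77.8171 60.5613 39.9174 20.0594
85.1585 69.6491 50.4500 28.6433 10.6849
91.7567 77.8171 60.5613 39.2001 17.1735 3.5318
97.6872 85.1585 69.6491 50.4500 26.6833 6.7123 0.0000
103.0174 91.7567 77.8171 60.5613 39.2001 12.7570 0.0000 0.0000

Δt=0.13729  u=1.11261  d=0.89879  q=0.47014  discount=0.99302
step 7 (expiry): payoffs max(K−S,0) = 103.0174 91.7567 77.8171 60.5613 39.2001 12.7570 0.0000 0.0000
step 6: (k=6,j=0): S=52.6628, K−S=97.6872, hold=97.0415 ⇒ V=97.6872 exercise | (k=6,j=1): S=65.1915, K−S=85.1585, hold=84.6087 ⇒ V=85.1585 exercise | (k=6,j=2): S=80.7009, K−S=69.6491, hold=69.2181 ⇒ V=69.6491 exercise | (k=6,j=3): S=99.9000, K−S=50.4500, hold=50.1661 ⇒ V=50.4500 exercise | (k=6,j=4): S=123.6667, K−S=26.6833, hold=26.5814 ⇒ V=26.6833 exercise | (k=6,j=5): S=153.0875, K−S=0.0000, hold=6.7123 ⇒ V=6.7123 continue | (k=6,j=6): S=189.5077, K−S=0.0000, hold=0.0000 ⇒ V=0.0000 continue  boundary S*=123.6667
step 5: (k=5,j=0): S=58.5933, K−S=91.7567, hold=91.1565 ⇒ V=91.7567 exercise | (k=5,j=1): S=72.5329, K−S=77.8171, hold=77.3236 ⇒ V=77.8171 exercise | (k=5,j=2): S=89.7887, K−S=60.5613, hold=60.1999 ⇒ V=60.5613 exercise | (k=5,j=3): S=111.1499, K−S=39.2001, hold=39.0023 ⇒ V=39.2001 exercise | (k=5,j=4): S=137.5930, K−S=12.7570, hold=17.1735 ⇒ V=17.1735 continue | (k=5,j=5): S=170.3269, K−S=0.0000, hold=3.5318 ⇒ V=3.5318 continue  boundary S*=111.1499
step 4: (k=4,j=0): S=65.1915, K−S=85.1585, hold=84.6087 ⇒ V=85.1585 exercise | (k=4,j=1): S=80.7009, K−S=69.6491, hold=69.2181 ⇒ V=69.6491 exercise | (k=4,j=2): S=99.9000, K−S=50.4500, hold=50.1661 ⇒ V=50.4500 exercise | (k=4,j=3): S=123.6667, K−S=26.6833, hold=28.6433 ⇒ V=28.6433 continue | (k=4,j=4): S=153.0875, K−S=0.0000, hold=10.6849 ⇒ V=10.6849 continue  boundary S*=99.9000
step 3: (k=3,j=0): S=72.5329, K−S=77.8171, hold=77.3236 ⇒ V=77.8171 exercise | (k=3,j=1): S=89.7887, K−S=60.5613, hold=60.1999 ⇒ V=60.5613 exercise | (k=3,j=2): S=111.1499, K−S=39.2001, hold=39.9174 ⇒ V=39.9174 continue | (k=3,j=3): S=137.5930, K−S=12.7570, hold=20.0594 ⇒ V=20.0594 continue  boundary S*=89.7887
step 2: (k=2,j=0): S=80.7009, K−S=69.6491, hold=69.2181 ⇒ V=69.6491 exercise | (k=2,j=1): S=99.9000, K−S=50.4500, hold=50.5009 ⇒ V=50.5009 continue | (k=2,j=2): S=123.6667, K−S=26.6833, hold=30.3680 ⇒ V=30.3680 continue  boundary S*=80.7009
step 1: (k=1,j=0): S=89.7887, K−S=60.5613, hold=60.2237 ⇒ V=60.5613 exercise | (k=1,j=1): S=111.1499, K−S=39.2001, hold=40.7494 ⇒ V=40.7494 continue  boundary S*=89.7887
step 0: (k=0,j=0): S=99.9000, K−S=50.4500, hold=50.8894 ⇒ V=50.8894 continue  boundary S*=-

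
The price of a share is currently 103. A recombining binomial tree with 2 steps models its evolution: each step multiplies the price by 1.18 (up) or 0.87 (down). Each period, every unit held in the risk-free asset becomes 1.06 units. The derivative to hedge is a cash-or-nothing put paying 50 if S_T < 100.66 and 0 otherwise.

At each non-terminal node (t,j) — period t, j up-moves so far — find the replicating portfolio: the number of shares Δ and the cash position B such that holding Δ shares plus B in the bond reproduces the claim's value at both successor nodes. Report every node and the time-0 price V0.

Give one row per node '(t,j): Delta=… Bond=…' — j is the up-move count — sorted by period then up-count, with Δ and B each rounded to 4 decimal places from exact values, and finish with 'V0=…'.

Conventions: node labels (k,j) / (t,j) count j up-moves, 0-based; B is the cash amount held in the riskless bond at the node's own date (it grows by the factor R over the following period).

Arbitrage-free pricing uses the up-move probability p* = (R−d)/(u−d) = 0.6129, discounting each step at R = 1.06.
Payoffs at expiry: V(2,0)=50.0000, V(2,1)=0.0000, V(2,2)=0.0000
Node (1,0) S=89.6100: V=(p*·0.0000+(1−p*)·50.0000)/1.06=18.2593; Δ=(0.0000−50.0000)/(105.7398−77.9607)=-1.7999; B=V−Δ·S=179.5496
Node (1,1) S=121.5400: V=(p*·0.0000+(1−p*)·0.0000)/1.06=0.0000; Δ=(0.0000−0.0000)/(143.4172−105.7398)=0.0000; B=V−Δ·S=0.0000
Node (0,0) S=103.0000: V=(p*·0.0000+(1−p*)·18.2593)/1.06=6.6680; Δ=(0.0000−18.2593)/(121.5400−89.6100)=-0.5719; B=V−Δ·S=65.5689
Check: Δ(0,0)·S0 + B(0,0) = 6.6680 = V0.

(0,0): Delta=-0.5719 Bond=65.5689
(1,0): Delta=-1.7999 Bond=179.5496
(1,1): Delta=0.0000 Bond=0.0000
V0=6.6680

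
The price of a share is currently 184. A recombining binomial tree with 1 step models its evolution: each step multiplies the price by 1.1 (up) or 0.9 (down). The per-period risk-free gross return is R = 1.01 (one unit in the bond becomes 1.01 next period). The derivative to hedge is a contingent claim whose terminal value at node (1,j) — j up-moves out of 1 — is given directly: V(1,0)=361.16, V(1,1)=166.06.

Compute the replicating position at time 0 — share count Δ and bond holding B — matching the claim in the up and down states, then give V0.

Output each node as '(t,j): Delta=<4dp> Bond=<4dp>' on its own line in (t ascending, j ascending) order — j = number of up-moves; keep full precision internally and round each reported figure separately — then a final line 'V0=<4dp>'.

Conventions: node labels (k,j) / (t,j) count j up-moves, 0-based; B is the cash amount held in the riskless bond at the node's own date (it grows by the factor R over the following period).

(0,0): Delta=-5.3016 Bond=1226.8416
V0=251.3416

Risk-neutral probability p* = (R−d)/(u−d) = (1.01−0.9)/(1.1−0.9) = 0.5500.
Payoffs at expiry: V(1,0)=361.1600, V(1,1)=166.0600
(0,0): S=184.0000. Δ = (V_up−V_dn)/(S_up−S_dn) = (166.0600−361.1600)/(202.4000−165.6000) = -5.3016. V = [p*·166.0600 + (1−p*)·361.1600]/1.01 = 251.3416. B = V − Δ·S = 1226.8416.
Verification: the root portfolio costs Δ(0,0)·S0 + B(0,0) = 251.3416, matching V0.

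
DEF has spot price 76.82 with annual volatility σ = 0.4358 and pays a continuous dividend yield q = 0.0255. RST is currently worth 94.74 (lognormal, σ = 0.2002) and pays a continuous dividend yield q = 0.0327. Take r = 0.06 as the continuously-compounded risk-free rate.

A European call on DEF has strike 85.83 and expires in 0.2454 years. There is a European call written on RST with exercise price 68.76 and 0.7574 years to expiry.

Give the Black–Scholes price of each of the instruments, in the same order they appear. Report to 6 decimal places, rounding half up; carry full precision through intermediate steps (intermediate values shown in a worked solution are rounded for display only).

[DEF call K=85.83]
σ√T = 0.4358·√0.2454 = 0.215886
d₁ = (ln(S/K) + (r−q+σ²/2)T) / (σ√T) = (ln(76.82/85.83) + (0.06−0.0255+0.4358²/2)·0.2454) / 0.215886 = (-0.110904 + 0.031770) / 0.215886 = -0.366554
d₂ = d₁ − σ√T = -0.366554 − 0.215886 = -0.582440
e^{−rT} = 0.985384
e^{−qT} = 0.993762
N(d₁) = 0.356976,  N(d₂) = 0.280135
price = S·e^{−qT}·N(d₁) − K·e^{−rT}·N(d₂) = 27.251817 − 23.692570 = 3.559246
[RST call K=68.76]
σ√T = 0.2002·√0.7574 = 0.174232
d₁ = (ln(S/K) + (r−q+σ²/2)T) / (σ√T) = (ln(94.74/68.76) + (0.06−0.0327+0.2002²/2)·0.7574) / 0.174232 = (0.320514 + 0.035855) / 0.174232 = 2.045379
d₂ = d₁ − σ√T = 2.045379 − 0.174232 = 1.871147
e^{−rT} = 0.955573
e^{−qT} = 0.975537
N(d₁) = 0.979591,  N(d₂) = 0.969338
price = S·e^{−qT}·N(d₁) − K·e^{−rT}·N(d₂) = 90.536168 − 63.690532 = 26.845636

price(DEF call K=85.83) = 3.559246
price(RST call K=68.76) = 26.845636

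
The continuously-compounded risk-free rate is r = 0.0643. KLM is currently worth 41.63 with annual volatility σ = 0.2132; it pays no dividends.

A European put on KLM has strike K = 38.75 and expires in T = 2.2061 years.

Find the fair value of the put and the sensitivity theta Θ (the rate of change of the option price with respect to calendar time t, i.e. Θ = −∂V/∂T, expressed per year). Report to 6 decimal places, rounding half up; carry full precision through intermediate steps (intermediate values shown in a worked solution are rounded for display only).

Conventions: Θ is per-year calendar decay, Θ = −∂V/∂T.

σ√T = 0.2132·√2.2061 = 0.316665
d₁ = (ln(S/K) + (r+σ²/2)T) / (σ√T) = (ln(41.63/38.75) + (0.0643+0.2132²/2)·2.2061) / 0.316665 = (0.071690 + 0.191991) / 0.316665 = 0.832681
d₂ = d₁ − σ√T = 0.832681 − 0.316665 = 0.516016
e^{−rT} = 0.867749
N(−d₁) = 0.202512,  N(−d₂) = 0.302921
Put price V = K·e^{−rT}·N(−d₂) − S·N(−d₁) = 10.185823 − 8.430586 = 1.755237
φ(d₁) = (1/√(2π))·e^{−d₁²/2} = 0.282065
Θ = −S·φ(d₁)·σ/(2√T) + r·K·e^{−rT}·N(−d₂) = −0.842753 + 0.654948 = -0.187805

price = 1.755237
Θ = -0.187805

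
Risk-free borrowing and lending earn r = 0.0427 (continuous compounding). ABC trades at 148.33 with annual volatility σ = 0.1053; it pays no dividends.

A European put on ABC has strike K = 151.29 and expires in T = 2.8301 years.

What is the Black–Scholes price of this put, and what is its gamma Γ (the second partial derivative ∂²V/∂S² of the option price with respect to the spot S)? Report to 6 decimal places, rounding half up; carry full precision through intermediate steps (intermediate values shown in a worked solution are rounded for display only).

price = 4.409163
Γ = 0.012218

σ√T = 0.1053·√2.8301 = 0.177145
d₁ = (ln(S/K) + (r+σ²/2)T) / (σ√T) = (ln(148.33/151.29) + (0.0427+0.1053²/2)·2.8301) / 0.177145 = (-0.019759 + 0.136535) / 0.177145 = 0.659213
d₂ = d₁ − σ√T = 0.659213 − 0.177145 = 0.482068
e^{−rT} = 0.886171
N(−d₁) = 0.254879,  N(−d₂) = 0.314879
Put price V = K·e^{−rT}·N(−d₂) − S·N(−d₁) = 42.215417 − 37.806254 = 4.409163
φ(d₁) = (1/√(2π))·e^{−d₁²/2} = 0.321030
Γ = φ(d₁) / (S·σ·√T) = 0.012218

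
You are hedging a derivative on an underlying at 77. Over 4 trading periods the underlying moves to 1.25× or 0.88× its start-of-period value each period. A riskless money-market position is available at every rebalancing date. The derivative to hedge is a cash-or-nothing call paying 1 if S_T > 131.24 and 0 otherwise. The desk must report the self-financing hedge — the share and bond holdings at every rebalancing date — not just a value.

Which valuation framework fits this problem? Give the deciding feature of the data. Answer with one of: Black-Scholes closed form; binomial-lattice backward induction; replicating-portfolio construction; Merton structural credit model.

framework: replicating-portfolio construction

Key observation: the mandate to exhibit the hedge at every date and state singles out the replicating-portfolio construction on the 4-period tree with factors 1.25 and 0.88 from 77.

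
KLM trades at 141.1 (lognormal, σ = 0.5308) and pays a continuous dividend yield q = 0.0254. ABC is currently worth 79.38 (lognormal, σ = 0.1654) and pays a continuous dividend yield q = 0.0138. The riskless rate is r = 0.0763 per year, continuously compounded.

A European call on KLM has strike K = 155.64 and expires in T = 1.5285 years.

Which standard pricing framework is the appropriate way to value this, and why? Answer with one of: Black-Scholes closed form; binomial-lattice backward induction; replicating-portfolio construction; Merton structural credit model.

framework: Black-Scholes closed form

Key observation: the instrument is a plain European call (strike 155.64) on a lognormal asset; the exact continuous-time formula applies directly.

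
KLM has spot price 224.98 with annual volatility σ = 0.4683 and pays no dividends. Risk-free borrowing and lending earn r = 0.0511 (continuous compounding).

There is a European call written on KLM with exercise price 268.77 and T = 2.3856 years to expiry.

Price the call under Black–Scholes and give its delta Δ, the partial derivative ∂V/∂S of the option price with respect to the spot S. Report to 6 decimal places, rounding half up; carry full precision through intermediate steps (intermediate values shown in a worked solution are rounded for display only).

σ√T = 0.4683·√2.3856 = 0.723308
d₁ = (ln(S/K) + (r+σ²/2)T) / (σ√T) = (ln(224.98/268.77) + (0.0511+0.4683²/2)·2.3856) / 0.723308 = (-0.177844 + 0.383491) / 0.723308 = 0.284314
d₂ = d₁ − σ√T = 0.284314 − 0.723308 = -0.438993
e^{−rT} = 0.885233
N(d₁) = 0.611915,  N(d₂) = 0.330333
Call price V = S·N(d₁) − K·e^{−rT}·N(d₂) = 137.668675 − 78.594232 = 59.074444
Δ = N(d₁) = 0.611915

price = 59.074444
Δ = 0.611915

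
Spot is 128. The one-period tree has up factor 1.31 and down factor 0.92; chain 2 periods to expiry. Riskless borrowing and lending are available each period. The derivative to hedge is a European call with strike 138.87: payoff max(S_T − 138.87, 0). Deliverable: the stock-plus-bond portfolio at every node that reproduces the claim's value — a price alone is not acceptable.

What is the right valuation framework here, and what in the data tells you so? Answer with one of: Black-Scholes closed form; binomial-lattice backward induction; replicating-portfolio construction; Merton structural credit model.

framework: replicating-portfolio construction

Key observation: the mandate to exhibit the hedge at every date and state singles out the replicating-portfolio construction on the 2-period tree with factors 1.31 and 0.92 from 128.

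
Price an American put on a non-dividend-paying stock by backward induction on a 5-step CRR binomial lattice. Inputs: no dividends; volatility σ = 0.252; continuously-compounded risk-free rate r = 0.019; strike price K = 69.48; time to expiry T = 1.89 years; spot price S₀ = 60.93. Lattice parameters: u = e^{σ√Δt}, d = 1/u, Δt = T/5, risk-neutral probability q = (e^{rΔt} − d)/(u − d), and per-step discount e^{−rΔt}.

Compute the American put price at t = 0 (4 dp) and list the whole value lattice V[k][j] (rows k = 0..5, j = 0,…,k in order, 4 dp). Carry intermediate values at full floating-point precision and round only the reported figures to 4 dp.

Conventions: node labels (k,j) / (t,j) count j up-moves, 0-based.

params: Δt=0.37800 u=1.16758 d=0.85647 q=0.48451 e^(-rΔt)=0.99284
t_5 payoffs: 41.4000 31.2001 17.2952 0.0000 0.0000 0.0000
k=4: node(4,0) S=32.7856 payoff=36.6944 vs cont=36.1972 → 36.6944 [stop]  node(4,1) S=44.6948 payoff=24.7852 vs cont=24.2880 → 24.7852 [stop]  node(4,2) S=60.9300 payoff=8.5500 vs cont=8.8517 → 8.8517 [wait]  node(4,3) S=83.0625 payoff=0.0000 vs cont=0.0000 → 0.0000 [wait]  node(4,4) S=113.2345 payoff=0.0000 vs cont=0.0000 → 0.0000 [wait]
k=3: node(3,0) S=38.2799 payoff=31.2001 vs cont=30.7029 → 31.2001 [stop]  node(3,1) S=52.1848 payoff=17.2952 vs cont=16.9431 → 17.2952 [stop]  node(3,2) S=71.1407 payoff=0.0000 vs cont=4.5303 → 4.5303 [wait]  node(3,3) S=96.9822 payoff=0.0000 vs cont=0.0000 → 0.0000 [wait]
k=2: node(2,0) S=44.6948 payoff=24.7852 vs cont=24.2880 → 24.7852 [stop]  node(2,1) S=60.9300 payoff=8.5500 vs cont=11.0309 → 11.0309 [wait]  node(2,2) S=83.0625 payoff=0.0000 vs cont=2.3186 → 2.3186 [wait]
k=1: node(1,0) S=52.1848 payoff=17.2952 vs cont=17.9914 → 17.9914 [wait]  node(1,1) S=71.1407 payoff=0.0000 vs cont=6.7610 → 6.7610 [wait]
k=0: node(0,0) S=60.9300 payoff=8.5500 vs cont=12.4603 → 12.4603 [wait]

price = 12.4603
tree:
12.4603
17.9914 6.7610
24.7852 11.0309 2.3186
31.2001 17.2952 4.5303 0.0000
36.6944 24.7852 8.8517 0.0000 0.0000
41.4000 31.2001 17.2952 0.0000 0.0000 0.0000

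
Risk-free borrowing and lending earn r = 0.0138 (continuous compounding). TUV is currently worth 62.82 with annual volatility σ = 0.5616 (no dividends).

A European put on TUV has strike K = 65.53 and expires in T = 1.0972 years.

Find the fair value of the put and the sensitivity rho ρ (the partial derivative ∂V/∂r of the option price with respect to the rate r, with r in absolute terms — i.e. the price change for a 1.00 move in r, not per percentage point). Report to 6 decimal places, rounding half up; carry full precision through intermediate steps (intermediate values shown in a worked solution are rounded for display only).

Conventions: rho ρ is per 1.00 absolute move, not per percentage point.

σ√T = 0.5616·√1.0972 = 0.588261
d₁ = (ln(S/K) + (r+σ²/2)T) / (σ√T) = (ln(62.82/65.53) + (0.0138+0.5616²/2)·1.0972) / 0.588261 = (-0.042235 + 0.188167) / 0.588261 = 0.248074
d₂ = d₁ − σ√T = 0.248074 − 0.588261 = -0.340187
e^{−rT} = 0.984973
N(−d₁) = 0.402039,  N(−d₂) = 0.633142
Put price V = K·e^{−rT}·N(−d₂) − S·N(−d₁) = 40.866322 − 25.256063 = 15.610260
ρ = −K·T·e^{−rT}·N(−d₂) = -44.838529

price = 15.610260
ρ = -44.838529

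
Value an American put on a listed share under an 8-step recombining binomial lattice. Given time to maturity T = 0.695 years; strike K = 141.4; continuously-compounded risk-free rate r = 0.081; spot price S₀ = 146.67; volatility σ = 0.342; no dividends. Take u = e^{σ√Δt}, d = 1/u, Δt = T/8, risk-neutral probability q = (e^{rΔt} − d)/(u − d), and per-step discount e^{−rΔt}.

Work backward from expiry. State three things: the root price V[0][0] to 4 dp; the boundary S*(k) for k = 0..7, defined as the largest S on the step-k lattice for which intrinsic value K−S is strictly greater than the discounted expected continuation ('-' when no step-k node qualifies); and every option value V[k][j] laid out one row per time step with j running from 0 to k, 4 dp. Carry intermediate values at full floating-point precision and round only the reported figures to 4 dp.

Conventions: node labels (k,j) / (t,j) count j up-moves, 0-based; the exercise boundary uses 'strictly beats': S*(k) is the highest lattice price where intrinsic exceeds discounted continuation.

price = 10.8551
boundary = - - - 108.3944 98.0006 108.3944 119.8905 108.3944
tree:
10.8551
16.2634 5.8048
23.6027 9.4313 2.3980
33.0056 14.8879 4.3149 0.5879
43.3994 22.6725 7.6084 1.2076 0.0000
52.7966 33.0056 13.0502 2.4809 0.0000 0.0000
61.2927 43.3994 21.5095 5.0966 0.0000 0.0000 0.0000
68.9741 52.7966 33.0056 10.4702 0.0000 0.0000 0.0000 0.0000
75.9189 61.2927 43.3994 21.5095 0.0000 0.0000 0.0000 0.0000 0.0000

Δt=0.08687, u=1.10606, d=0.90411, q=0.50979, disc=e^(-rΔt)=0.99299
k=8 terminal: V=max(K-S,0) → 75.9189 61.2927 43.3994 21.5095 0.0000 0.0000 0.0000 0.0000 0.0000
k=7: j=0 S=72.4259 intr=68.9741 cont=67.9826 V=68.9741[EX]; j=1 S=88.6034 intr=52.7966 cont=51.8051 V=52.7966[EX]; j=2 S=108.3944 intr=33.0056 cont=32.0141 V=33.0056[EX]; j=3 S=132.6060 intr=8.7940 cont=10.4702 V=10.4702[hold]; j=4 S=162.2256 intr=0.0000 cont=0.0000 V=0.0000[hold]; j=5 S=198.4613 intr=0.0000 cont=0.0000 V=0.0000[hold]; j=6 S=242.7908 intr=0.0000 cont=0.0000 V=0.0000[hold]; j=7 S=297.0220 intr=0.0000 cont=0.0000 V=0.0000[hold]  S*(7)=108.3944
k=6: j=0 S=80.1073 intr=61.2927 cont=60.3012 V=61.2927[EX]; j=1 S=98.0006 intr=43.3994 cont=42.4079 V=43.3994[EX]; j=2 S=119.8905 intr=21.5095 cont=21.3665 V=21.5095[EX]; j=3 S=146.6700 intr=0.0000 cont=5.0966 V=5.0966[hold]; j=4 S=179.4311 intr=0.0000 cont=0.0000 V=0.0000[hold]; j=5 S=219.5099 intr=0.0000 cont=0.0000 V=0.0000[hold]; j=6 S=268.5409 intr=0.0000 cont=0.0000 V=0.0000[hold]  S*(6)=119.8905
k=5: j=0 S=88.6034 intr=52.7966 cont=51.8051 V=52.7966[EX]; j=1 S=108.3944 intr=33.0056 cont=32.0141 V=33.0056[EX]; j=2 S=132.6060 intr=8.7940 cont=13.0502 V=13.0502[hold]; j=3 S=162.2256 intr=0.0000 cont=2.4809 V=2.4809[hold]; j=4 S=198.4613 intr=0.0000 cont=0.0000 V=0.0000[hold]; j=5 S=242.7908 intr=0.0000 cont=0.0000 V=0.0000[hold]  S*(5)=108.3944
k=4: j=0 S=98.0006 intr=43.3994 cont=42.4079 V=43.3994[EX]; j=1 S=119.8905 intr=21.5095 cont=22.6725 V=22.6725[hold]; j=2 S=146.6700 intr=0.0000 cont=7.6084 V=7.6084[hold]; j=3 S=179.4311 intr=0.0000 cont=1.2076 V=1.2076[hold]; j=4 S=219.5099 intr=0.0000 cont=0.0000 V=0.0000[hold]  S*(4)=98.0006
k=3: j=0 S=108.3944 intr=33.0056 cont=32.6029 V=33.0056[EX]; j=1 S=132.6060 intr=8.7940 cont=14.8879 V=14.8879[hold]; j=2 S=162.2256 intr=0.0000 cont=4.3149 V=4.3149[hold]; j=3 S=198.4613 intr=0.0000 cont=0.5879 V=0.5879[hold]  S*(3)=108.3944
k=2: j=0 S=119.8905 intr=21.5095 cont=23.6027 V=23.6027[hold]; j=1 S=146.6700 intr=0.0000 cont=9.4313 V=9.4313[hold]; j=2 S=179.4311 intr=0.0000 cont=2.3980 V=2.3980[hold]  S*(2)=-
k=1: j=0 S=132.6060 intr=8.7940 cont=16.2634 V=16.2634[hold]; j=1 S=162.2256 intr=0.0000 cont=5.8048 V=5.8048[hold]  S*(1)=-
k=0: j=0 S=146.6700 intr=0.0000 cont=10.8551 V=10.8551[hold]  S*(0)=-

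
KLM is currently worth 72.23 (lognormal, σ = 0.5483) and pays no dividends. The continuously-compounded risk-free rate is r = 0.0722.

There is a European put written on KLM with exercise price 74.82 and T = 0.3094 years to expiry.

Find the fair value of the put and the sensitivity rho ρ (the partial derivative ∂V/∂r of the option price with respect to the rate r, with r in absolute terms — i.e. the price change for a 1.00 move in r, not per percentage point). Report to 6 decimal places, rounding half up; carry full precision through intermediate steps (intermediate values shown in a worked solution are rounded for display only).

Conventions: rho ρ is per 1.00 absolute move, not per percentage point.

σ√T = 0.5483·√0.3094 = 0.304985
d₁ = (ln(S/K) + (r+σ²/2)T) / (σ√T) = (ln(72.23/74.82) + (0.0722+0.5483²/2)·0.3094) / 0.304985 = (-0.035230 + 0.068847) / 0.304985 = 0.110225
d₂ = d₁ − σ√T = 0.110225 − 0.304985 = -0.194760
e^{−rT} = 0.977909
N(−d₁) = 0.456116,  N(−d₂) = 0.577210
Put price V = K·e^{−rT}·N(−d₂) − S·N(−d₁) = 42.232791 − 32.945233 = 9.287558
ρ = −K·T·e^{−rT}·N(−d₂) = -13.066826

price = 9.287558
ρ = -13.066826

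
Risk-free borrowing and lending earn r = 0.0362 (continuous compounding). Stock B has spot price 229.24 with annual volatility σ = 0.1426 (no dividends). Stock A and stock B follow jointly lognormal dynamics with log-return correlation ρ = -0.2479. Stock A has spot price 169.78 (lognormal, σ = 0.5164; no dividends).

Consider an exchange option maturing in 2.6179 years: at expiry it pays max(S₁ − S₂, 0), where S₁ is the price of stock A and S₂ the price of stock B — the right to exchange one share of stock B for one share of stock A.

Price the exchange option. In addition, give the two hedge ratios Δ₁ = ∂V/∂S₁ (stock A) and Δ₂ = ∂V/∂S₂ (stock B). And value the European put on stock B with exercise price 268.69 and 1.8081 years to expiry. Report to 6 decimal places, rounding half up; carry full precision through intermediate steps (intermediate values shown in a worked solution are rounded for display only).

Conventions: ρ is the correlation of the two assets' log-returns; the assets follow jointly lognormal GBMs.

exchange price = 44.457620
Δ1 = 0.553247
Δ2 = -0.215811
price(stock B put K=268.69) = 31.704285

σ_eff = √(σ₁² + σ₂² − 2ρσ₁σ₂) = √(0.5164² + 0.1426² − 2·-0.2479·0.5164·0.1426) = 0.568783
d₁ = (ln(S₁/S₂) + (q₂ − q₁ + σ_eff²/2)T) / (σ_eff√T) = (ln(169.78/229.24) + (0.0 − 0.0 + 0.161757)·2.6179) / 0.920286 = 0.133868
d₂ = d₁ − σ_eff√T = 0.133868 − 0.920286 = -0.786418
N(d₁) = 0.553247,  N(d₂) = 0.215811
V = S₁·e^{−q₁T}·N(d₁) − S₂·e^{−q₂T}·N(d₂) = 93.930228 − 49.472608 = 44.457620
Δ₁ = e^{−q₁T}·N(d₁) = 0.553247;  Δ₂ = −e^{−q₂T}·N(d₂) = -0.215811
[vanilla: stock B put K=268.69]
σ√T = 0.1426·√1.8081 = 0.191748
d₁ = (ln(S/K) + (r+σ²/2)T) / (σ√T) = (ln(229.24/268.69) + (0.0362+0.1426²/2)·1.8081) / 0.191748 = (-0.158789 + 0.083837) / 0.191748 = -0.390888
d₂ = d₁ − σ√T = -0.390888 − 0.191748 = -0.582636
e^{−rT} = 0.936643
N(−d₁) = 0.652060,  N(−d₂) = 0.719931
price = K·e^{−rT}·N(−d₂) − S·N(−d₁) = 181.182505 − 149.478220 = 31.704285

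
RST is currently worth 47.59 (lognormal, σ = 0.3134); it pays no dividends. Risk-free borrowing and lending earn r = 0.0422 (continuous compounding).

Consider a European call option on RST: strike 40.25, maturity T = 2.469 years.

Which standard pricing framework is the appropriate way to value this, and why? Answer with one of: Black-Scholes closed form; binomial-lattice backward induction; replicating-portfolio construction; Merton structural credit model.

framework: Black-Scholes closed form

Key observation: a European-exercise option on RST struck at 40.25 — a GBM underlying with constant parameters — admits an analytic price: the data contain no early exercise, no discrete tree, no debt structure.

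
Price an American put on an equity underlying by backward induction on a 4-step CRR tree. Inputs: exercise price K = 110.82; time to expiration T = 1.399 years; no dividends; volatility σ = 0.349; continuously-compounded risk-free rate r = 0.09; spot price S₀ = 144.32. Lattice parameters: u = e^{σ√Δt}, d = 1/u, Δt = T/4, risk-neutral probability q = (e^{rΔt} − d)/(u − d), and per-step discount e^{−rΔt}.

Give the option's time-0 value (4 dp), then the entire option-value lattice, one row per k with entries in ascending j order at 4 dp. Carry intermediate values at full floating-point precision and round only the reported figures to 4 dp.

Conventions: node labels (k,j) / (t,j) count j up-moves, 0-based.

price = 5.4929
tree:
5.4929
10.2984 1.4881
18.8133 3.2365 0.0000
33.1211 7.0391 0.0000 0.0000
47.6112 15.3093 0.0000 0.0000 0.0000

Δt=0.34975  u=1.22924  d=0.81351  q=0.52550  discount=0.96901
step 4 (expiry): payoffs max(K−S,0) = 47.6112 15.3093 0.0000 0.0000 0.0000
k=3: (k=3,j=0): S=77.6989, K−S=33.1211, hold=29.6871 ⇒ V=33.1211 exercise | (k=3,j=1): S=117.4057, K−S=0.0000, hold=7.0391 ⇒ V=7.0391 continue | (k=3,j=2): S=177.4042, K−S=0.0000, hold=0.0000 ⇒ V=0.0000 continue | (k=3,j=3): S=268.0639, K−S=0.0000, hold=0.0000 ⇒ V=0.0000 continue
k=2: (k=2,j=0): S=95.5107, K−S=15.3093, hold=18.8133 ⇒ V=18.8133 continue | (k=2,j=1): S=144.3200, K−S=0.0000, hold=3.2365 ⇒ V=3.2365 continue | (k=2,j=2): S=218.0726, K−S=0.0000, hold=0.0000 ⇒ V=0.0000 continue
k=1: (k=1,j=0): S=117.4057, K−S=0.0000, hold=10.2984 ⇒ V=10.2984 continue | (k=1,j=1): S=177.4042, K−S=0.0000, hold=1.4881 ⇒ V=1.4881 continue
k=0: (k=0,j=0): S=144.3200, K−S=0.0000, hold=5.4929 ⇒ V=5.4929 continue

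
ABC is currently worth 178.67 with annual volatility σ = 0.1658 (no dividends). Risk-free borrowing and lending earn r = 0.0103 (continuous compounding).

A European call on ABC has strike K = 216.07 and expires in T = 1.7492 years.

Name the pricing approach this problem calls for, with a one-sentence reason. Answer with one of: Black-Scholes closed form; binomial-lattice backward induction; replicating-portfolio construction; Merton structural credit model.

Key observation: everything needed for the exact continuous-time valuation of the European call on ABC (strike 216.07) is given, and no feature rules the closed form out.

framework: Black-Scholes closed form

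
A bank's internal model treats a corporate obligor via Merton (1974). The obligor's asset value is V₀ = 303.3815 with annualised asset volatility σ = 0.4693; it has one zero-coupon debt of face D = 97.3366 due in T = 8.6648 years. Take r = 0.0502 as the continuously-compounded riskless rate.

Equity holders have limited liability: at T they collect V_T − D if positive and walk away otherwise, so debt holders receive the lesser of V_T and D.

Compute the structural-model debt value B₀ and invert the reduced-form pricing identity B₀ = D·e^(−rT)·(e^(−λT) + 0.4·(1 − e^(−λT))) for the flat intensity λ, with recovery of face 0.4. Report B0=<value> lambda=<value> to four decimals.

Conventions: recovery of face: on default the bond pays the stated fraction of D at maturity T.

B0=52.6111 lambda=0.0371

Work the structural quantities from V₀ = 303.3815 against face 97.3366:
d₁ = [ln(V₀/D) + (r + σ²/2)T] / (σ√T)
   = [ln(303.3815/97.3366) + (0.0502 + 0.5·0.4693²)·8.6648] / (0.4693·√8.6648)
   = [1.136816 + 1.389152] / 1.381433 = 1.828513
d₂ = d₁ − σ√T = 1.828513 − 1.381433 = 0.447080
N(d₁) = 0.966264,  N(d₂) = 0.672591,  e^(−rT) = 0.647282
E₀ = V₀·N(d₁) − D·e^(−rT)·N(d₂)
   = 303.3815·0.966264 − 97.3366·0.647282·0.672591 = 250.770421
B₀ = V₀ − E₀ = 303.3815 − 250.770421 = 52.611079
e^(−λT) = (B₀·e^(rT)/D − 0.4)/(1 − 0.4) = (52.6111·1.544921/97.3366 − 0.4)/0.6 = 0.72506759
λ = −ln(0.72506759)/8.6648 = 0.037103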